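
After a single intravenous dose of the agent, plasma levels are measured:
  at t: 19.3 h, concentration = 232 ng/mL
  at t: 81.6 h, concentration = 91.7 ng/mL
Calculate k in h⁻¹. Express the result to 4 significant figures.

0.01490 h⁻¹

k = ln(C₁/C₂) / (t₂ − t₁) = ln(232/91.7) / (81.6 − 19.3)
  = 0.9282 / 62.30 = 0.01490 h⁻¹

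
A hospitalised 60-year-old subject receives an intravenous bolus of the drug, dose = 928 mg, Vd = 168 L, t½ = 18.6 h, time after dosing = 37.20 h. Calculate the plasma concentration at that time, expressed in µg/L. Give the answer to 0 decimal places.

1381 µg/L

C₀ = Dose / Vd = 928.0 / 168 = 5.524 mg/L
k = ln2 / t½ = 0.693147 / 18.6 = 0.03727 h⁻¹
t / t½ = 37.20 / 18.6 = 2 half-lives
C = C₀ × (1/2)^2 = 5.524 × 0.2500 = 1.381 mg/L
Convert: 1.381 mg/L × 1000 = 1381 µg/L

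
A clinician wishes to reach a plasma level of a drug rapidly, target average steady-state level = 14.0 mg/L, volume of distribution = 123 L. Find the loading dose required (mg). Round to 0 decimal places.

1722 mg

LD = Css × Vd = 14.0 × 123 = 1722 mg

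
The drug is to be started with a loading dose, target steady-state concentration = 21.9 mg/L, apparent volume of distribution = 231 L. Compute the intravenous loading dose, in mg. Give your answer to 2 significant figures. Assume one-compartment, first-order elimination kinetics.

5100 mg

LD = Css × Vd = 21.9 × 231 = 5059 mg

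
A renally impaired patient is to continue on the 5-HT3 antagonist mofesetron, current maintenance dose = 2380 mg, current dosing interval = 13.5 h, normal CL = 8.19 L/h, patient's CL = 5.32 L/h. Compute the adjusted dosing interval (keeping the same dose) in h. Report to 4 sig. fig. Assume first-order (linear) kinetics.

20.78 h

To keep the same average steady-state level, dosing rate must scale with clearance.
CL ratio = 5.32 / 8.19 = 0.6496
New interval (same dose) = 13.5 / 0.6496 = 20.78 h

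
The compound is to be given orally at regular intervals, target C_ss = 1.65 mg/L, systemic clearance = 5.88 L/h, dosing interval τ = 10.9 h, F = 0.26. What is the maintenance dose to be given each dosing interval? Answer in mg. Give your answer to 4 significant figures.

406.7 mg

At steady state, F × (Dose/τ) = Css × CL.
Dose = Css × CL × τ / F = 1.65 × 5.880 × 10.9 / 0.26 = 406.7 mg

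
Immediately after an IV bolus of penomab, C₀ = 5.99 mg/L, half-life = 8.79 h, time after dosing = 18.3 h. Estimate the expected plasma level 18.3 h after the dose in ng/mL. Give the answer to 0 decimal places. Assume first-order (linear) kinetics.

1415 ng/mL

k = ln2 / t½ = 0.693147 / 8.79 = 0.07886 h⁻¹
C = C₀ · e^(−k·t) = 5.990 × e^(−0.07886 × 18.3)
  = 5.990 × 0.2362 = 1.415 mg/L
Convert: 1.415 mg/L × 1000 = 1415 ng/mL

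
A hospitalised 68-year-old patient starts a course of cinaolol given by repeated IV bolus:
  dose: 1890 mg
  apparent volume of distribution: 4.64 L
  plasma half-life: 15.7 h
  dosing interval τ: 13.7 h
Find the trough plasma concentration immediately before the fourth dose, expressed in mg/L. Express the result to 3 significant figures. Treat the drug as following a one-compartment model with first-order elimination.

410 mg/L

C₀ per dose = Dose / Vd = 1890 / 4.64 = 407.3 mg/L
k = ln2 / t½ = 0.693147 / 15.7 = 0.04415 h⁻¹
Fraction remaining after one interval: r = e^(−kτ) = e^(−0.04415 × 13.7) = 0.5462
Before dose 4, 3 doses have been given (aged 1τ, 2τ, 3τ).
C_trough = C₀ × (r + r² + … + r^3) = C₀ × r(1−r^3)/(1−r)
        = 407.3 × 0.5462 × (1 − 0.1630) / (1 − 0.5462) = 410.3 mg/L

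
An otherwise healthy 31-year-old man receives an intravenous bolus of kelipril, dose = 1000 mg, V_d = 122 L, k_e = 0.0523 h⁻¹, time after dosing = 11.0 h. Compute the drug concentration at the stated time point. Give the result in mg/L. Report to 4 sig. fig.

4.611 mg/L

C₀ = Dose / Vd = 1000 / 122 = 8.197 mg/L
C = C₀ · e^(−k·t) = 8.197 × e^(−0.05230 × 11.0)
  = 8.197 × 0.5625 = 4.611 mg/L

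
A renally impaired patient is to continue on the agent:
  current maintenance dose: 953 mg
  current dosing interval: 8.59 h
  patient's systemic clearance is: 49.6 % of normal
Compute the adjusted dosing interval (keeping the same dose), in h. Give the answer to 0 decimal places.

17 h

To keep the same average steady-state level, dosing rate must scale with clearance.
CL ratio = 49.6 / 100 = 0.4960
New interval (same dose) = 8.59 / 0.4960 = 17.32 h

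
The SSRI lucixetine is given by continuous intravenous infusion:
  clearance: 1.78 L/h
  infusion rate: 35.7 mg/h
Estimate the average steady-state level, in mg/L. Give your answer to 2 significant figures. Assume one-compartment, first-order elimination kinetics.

At steady state Css = R₀ / CL = 35.7 / 1.780 = 20.06 mg/L

20 mg/L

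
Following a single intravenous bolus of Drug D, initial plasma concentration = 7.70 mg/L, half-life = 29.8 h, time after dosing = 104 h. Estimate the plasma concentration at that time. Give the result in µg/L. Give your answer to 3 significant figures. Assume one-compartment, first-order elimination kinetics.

685 µg/L

k = ln2 / t½ = 0.693147 / 29.8 = 0.02326 h⁻¹
C = C₀ · e^(−k·t) = 7.700 × e^(−0.02326 × 104)
  = 7.700 × 0.08901 = 0.6854 mg/L
Convert: 0.6854 mg/L × 1000 = 685.4 µg/L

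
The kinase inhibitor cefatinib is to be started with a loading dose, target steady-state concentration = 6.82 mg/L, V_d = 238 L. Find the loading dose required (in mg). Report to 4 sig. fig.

1623 mg

LD = Css × Vd = 6.82 × 238 = 1623 mg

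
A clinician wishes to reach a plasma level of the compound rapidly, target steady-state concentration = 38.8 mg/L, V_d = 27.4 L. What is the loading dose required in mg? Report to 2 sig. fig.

1100 mg

LD = Css × Vd = 38.8 × 27.4 = 1063 mg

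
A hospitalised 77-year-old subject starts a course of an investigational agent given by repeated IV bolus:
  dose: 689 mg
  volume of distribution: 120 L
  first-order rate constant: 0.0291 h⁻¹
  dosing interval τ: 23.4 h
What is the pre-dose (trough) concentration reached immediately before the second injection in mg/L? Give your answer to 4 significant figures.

C₀ per dose = Dose / Vd = 689 / 120 = 5.742 mg/L
Fraction remaining after one interval: r = e^(−kτ) = e^(−0.02910 × 23.4) = 0.5061
Before dose 2, 1 dose has been given (aged 1τ).
C_trough = C₀ × r = 5.742 × 0.5061 = 2.906 mg/L

2.906 mg/L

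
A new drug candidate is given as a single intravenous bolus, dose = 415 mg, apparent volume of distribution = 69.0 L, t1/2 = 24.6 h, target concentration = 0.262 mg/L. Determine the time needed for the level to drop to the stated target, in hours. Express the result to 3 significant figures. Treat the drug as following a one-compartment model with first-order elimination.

C₀ = Dose / Vd = 415.0 / 69.0 = 6.014 mg/L
k = ln2 / t½ = 0.693147 / 24.6 = 0.02818 h⁻¹
t = ln(C₀ / C) / k = ln(6.014 / 0.262) / 0.02818
  = ln(22.95) / 0.02818 = 3.133 / 0.02818 = 111.2 h

111 h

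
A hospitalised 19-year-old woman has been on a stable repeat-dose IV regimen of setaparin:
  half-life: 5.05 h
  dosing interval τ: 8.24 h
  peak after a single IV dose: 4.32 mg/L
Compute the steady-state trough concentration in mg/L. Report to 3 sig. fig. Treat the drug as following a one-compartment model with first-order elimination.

k = ln2 / t½ = 0.693147 / 5.05 = 0.1373 h⁻¹
e^(−kτ) = e^(−0.1373 × 8.24) = 0.3226
Accumulation ratio R = 1 / (1 − e^(−kτ)) = 1 / (1 − 0.3226) = 1.476
Steady-state trough = C₀ × R × e^(−kτ) = 4.32 × 1.476 × 0.3226 = 2.057 mg/L

2.06 mg/L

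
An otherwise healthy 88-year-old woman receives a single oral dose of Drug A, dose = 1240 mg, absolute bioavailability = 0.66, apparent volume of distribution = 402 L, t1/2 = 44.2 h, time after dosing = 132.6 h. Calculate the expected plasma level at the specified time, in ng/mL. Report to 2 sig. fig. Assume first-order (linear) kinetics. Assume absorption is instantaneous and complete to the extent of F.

250 ng/mL

Amount reaching circulation = F × Dose = 0.66 × 1240 = 818.4 mg
C₀ = F·Dose / Vd = 818.4 / 402 = 2.036 mg/L
k = ln2 / t½ = 0.693147 / 44.2 = 0.01568 h⁻¹
t / t½ = 132.6 / 44.2 = 3 half-lives
C = C₀ × (1/2)^3 = 2.036 × 0.1250 = 0.2545 mg/L
Convert: 0.2545 mg/L × 1000 = 254.5 ng/mL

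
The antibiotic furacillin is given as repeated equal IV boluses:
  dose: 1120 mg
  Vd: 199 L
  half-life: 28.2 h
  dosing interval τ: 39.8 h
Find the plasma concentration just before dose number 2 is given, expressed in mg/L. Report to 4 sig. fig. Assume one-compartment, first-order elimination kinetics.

2.116 mg/L

C₀ per dose = Dose / Vd = 1120 / 199 = 5.628 mg/L
k = ln2 / t½ = 0.693147 / 28.2 = 0.02458 h⁻¹
Fraction remaining after one interval: r = e^(−kτ) = e^(−0.02458 × 39.8) = 0.3760
Before dose 2, 1 dose has been given (aged 1τ).
C_trough = C₀ × r = 5.628 × 0.3760 = 2.116 mg/L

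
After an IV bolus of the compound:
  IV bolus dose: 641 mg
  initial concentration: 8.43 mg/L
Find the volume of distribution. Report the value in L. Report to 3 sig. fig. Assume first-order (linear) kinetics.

76.0 L

Vd = Dose / C₀ = 641.0 / 8.43 = 76.04 L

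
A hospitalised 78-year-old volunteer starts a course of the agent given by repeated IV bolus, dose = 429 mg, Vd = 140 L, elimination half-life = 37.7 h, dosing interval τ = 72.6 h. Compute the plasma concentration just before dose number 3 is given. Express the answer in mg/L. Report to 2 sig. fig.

1.0 mg/L

C₀ per dose = Dose / Vd = 429 / 140 = 3.064 mg/L
k = ln2 / t½ = 0.693147 / 37.7 = 0.01839 h⁻¹
Fraction remaining after one interval: r = e^(−kτ) = e^(−0.01839 × 72.6) = 0.2631
Before dose 3, 2 doses have been given (aged 1τ, 2τ).
C_trough = C₀ × (r + r²) = 3.064 × (0.2631 + 0.06922) = 1.018 mg/L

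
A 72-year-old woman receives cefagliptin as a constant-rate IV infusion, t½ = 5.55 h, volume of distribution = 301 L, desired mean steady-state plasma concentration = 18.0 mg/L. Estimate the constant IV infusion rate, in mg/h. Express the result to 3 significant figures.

677 mg/h

k = ln2 / t½ = 0.693147 / 5.55 = 0.1249 h⁻¹
CL = k × Vd = 0.1249 × 301 = 37.59 L/h
At steady state, infusion rate R₀ = Css × CL = 18.0 × 37.59 = 676.6 mg/h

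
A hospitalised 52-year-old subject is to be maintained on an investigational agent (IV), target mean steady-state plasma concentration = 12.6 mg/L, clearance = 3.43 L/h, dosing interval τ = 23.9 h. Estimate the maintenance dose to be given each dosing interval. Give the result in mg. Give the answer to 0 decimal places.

1033 mg

At steady state, Dose/τ = Css × CL.
Dose = Css × CL × τ = 12.6 × 3.430 × 23.9 = 1033 mg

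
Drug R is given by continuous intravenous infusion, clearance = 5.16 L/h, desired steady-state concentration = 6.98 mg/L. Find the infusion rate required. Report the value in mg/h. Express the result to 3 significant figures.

36.0 mg/h

At steady state, infusion rate R₀ = Css × CL = 6.98 × 5.160 = 36.02 mg/h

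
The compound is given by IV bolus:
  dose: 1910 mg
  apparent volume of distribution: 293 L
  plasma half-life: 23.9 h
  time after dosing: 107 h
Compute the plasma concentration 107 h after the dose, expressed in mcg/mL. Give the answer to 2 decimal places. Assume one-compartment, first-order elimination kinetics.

0.29 mcg/mL

C₀ = Dose / Vd = 1910 / 293 = 6.519 mg/L
k = ln2 / t½ = 0.693147 / 23.9 = 0.02900 h⁻¹
C = C₀ · e^(−k·t) = 6.519 × e^(−0.02900 × 107)
  = 6.519 × 0.04491 = 0.2928 mg/L
(0.2928 mg/L = 0.2928 mcg/mL)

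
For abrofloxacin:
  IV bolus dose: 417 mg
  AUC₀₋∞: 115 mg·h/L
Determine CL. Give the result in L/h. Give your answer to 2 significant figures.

CL = Dose / AUC = 417 / 115 = 3.626 L/h

3.6 L/h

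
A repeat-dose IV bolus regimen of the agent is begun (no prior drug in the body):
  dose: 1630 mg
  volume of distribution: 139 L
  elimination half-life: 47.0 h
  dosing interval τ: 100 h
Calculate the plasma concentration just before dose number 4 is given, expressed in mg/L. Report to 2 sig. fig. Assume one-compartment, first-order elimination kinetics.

C₀ per dose = Dose / Vd = 1630 / 139 = 11.73 mg/L
k = ln2 / t½ = 0.693147 / 47.0 = 0.01475 h⁻¹
Fraction remaining after one interval: r = e^(−kτ) = e^(−0.01475 × 100) = 0.2288
Before dose 4, 3 doses have been given (aged 1τ, 2τ, 3τ).
C_trough = C₀ × (r + r² + … + r^3) = C₀ × r(1−r^3)/(1−r)
        = 11.73 × 0.2288 × (1 − 0.01198) / (1 − 0.2288) = 3.438 mg/L

3.4 mg/L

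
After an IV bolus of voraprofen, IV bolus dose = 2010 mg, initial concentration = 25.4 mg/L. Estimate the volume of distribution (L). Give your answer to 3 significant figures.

79.1 L

Vd = Dose / C₀ = 2010 / 25.4 = 79.13 L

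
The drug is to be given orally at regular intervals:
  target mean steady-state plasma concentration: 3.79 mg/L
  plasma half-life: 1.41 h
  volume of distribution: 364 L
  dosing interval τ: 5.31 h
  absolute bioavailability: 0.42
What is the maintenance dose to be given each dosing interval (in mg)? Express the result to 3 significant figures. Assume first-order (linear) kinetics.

8570 mg

k = ln2 / t½ = 0.693147 / 1.41 = 0.4916 h⁻¹
CL = k × Vd = 0.4916 × 364 = 178.9 L/h
At steady state, F × (Dose/τ) = Css × CL.
Dose = Css × CL × τ / F = 3.79 × 178.9 × 5.31 / 0.42 = 8572 mg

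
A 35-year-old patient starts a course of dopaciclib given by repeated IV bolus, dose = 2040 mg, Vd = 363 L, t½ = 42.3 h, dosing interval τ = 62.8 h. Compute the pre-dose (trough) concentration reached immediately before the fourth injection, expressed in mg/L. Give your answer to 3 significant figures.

2.98 mg/L

C₀ per dose = Dose / Vd = 2040 / 363 = 5.620 mg/L
k = ln2 / t½ = 0.693147 / 42.3 = 0.01639 h⁻¹
Fraction remaining after one interval: r = e^(−kτ) = e^(−0.01639 × 62.8) = 0.3573
Before dose 4, 3 doses have been given (aged 1τ, 2τ, 3τ).
C_trough = C₀ × (r + r² + … + r^3) = C₀ × r(1−r^3)/(1−r)
        = 5.620 × 0.3573 × (1 − 0.04561) / (1 − 0.3573) = 2.982 mg/L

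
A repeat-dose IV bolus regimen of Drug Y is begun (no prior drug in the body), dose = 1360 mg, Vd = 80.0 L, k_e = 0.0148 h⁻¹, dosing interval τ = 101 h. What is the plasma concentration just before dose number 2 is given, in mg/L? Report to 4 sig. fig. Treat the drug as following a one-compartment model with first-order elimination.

3.813 mg/L

C₀ per dose = Dose / Vd = 1360 / 80.0 = 17.00 mg/L
Fraction remaining after one interval: r = e^(−kτ) = e^(−0.01480 × 101) = 0.2243
Before dose 2, 1 dose has been given (aged 1τ).
C_trough = C₀ × r = 17.00 × 0.2243 = 3.813 mg/L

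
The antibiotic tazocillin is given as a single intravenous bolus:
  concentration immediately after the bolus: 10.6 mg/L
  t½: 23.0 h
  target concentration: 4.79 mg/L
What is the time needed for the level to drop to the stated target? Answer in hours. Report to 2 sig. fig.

k = ln2 / t½ = 0.693147 / 23.0 = 0.03014 h⁻¹
t = ln(C₀ / C) / k = ln(10.60 / 4.79) / 0.03014
  = ln(2.213) / 0.03014 = 0.7943 / 0.03014 = 26.35 h

26 h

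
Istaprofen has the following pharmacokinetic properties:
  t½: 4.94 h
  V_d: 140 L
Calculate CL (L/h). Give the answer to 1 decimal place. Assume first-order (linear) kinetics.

19.6 L/h

k = ln2 / t½ = 0.693147 / 4.94 = 0.1403 h⁻¹
CL = k × Vd = 0.1403 × 140 = 19.64 L/h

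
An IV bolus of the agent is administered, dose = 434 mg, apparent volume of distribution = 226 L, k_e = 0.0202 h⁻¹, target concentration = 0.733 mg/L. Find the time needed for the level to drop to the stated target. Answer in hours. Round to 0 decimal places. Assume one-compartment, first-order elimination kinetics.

48 h

C₀ = Dose / Vd = 434.0 / 226 = 1.920 mg/L
t = ln(C₀ / C) / k = ln(1.920 / 0.733) / 0.02020
  = ln(2.619) / 0.02020 = 0.9628 / 0.02020 = 47.66 h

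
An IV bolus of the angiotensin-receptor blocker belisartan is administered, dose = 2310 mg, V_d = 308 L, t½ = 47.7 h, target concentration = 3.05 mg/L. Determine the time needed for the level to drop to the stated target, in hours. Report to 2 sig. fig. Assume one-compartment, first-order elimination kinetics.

C₀ = Dose / Vd = 2310 / 308 = 7.500 mg/L
k = ln2 / t½ = 0.693147 / 47.7 = 0.01453 h⁻¹
t = ln(C₀ / C) / k = ln(7.500 / 3.05) / 0.01453
  = ln(2.459) / 0.01453 = 0.8998 / 0.01453 = 61.93 h

62 h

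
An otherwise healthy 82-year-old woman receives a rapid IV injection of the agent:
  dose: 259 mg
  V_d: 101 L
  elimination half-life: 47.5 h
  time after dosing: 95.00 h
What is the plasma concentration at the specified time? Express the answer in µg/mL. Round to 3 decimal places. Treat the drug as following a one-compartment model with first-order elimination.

C₀ = Dose / Vd = 259.0 / 101 = 2.564 mg/L
k = ln2 / t½ = 0.693147 / 47.5 = 0.01459 h⁻¹
t / t½ = 95.00 / 47.5 = 2 half-lives
C = C₀ × (1/2)^2 = 2.564 × 0.2500 = 0.6410 mg/L
(0.6410 mg/L = 0.6410 µg/mL)

0.641 µg/mL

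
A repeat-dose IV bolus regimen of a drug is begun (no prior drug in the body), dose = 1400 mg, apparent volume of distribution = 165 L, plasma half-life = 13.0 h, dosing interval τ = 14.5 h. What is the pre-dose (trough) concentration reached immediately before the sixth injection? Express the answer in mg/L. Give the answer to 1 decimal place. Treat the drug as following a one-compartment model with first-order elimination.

C₀ per dose = Dose / Vd = 1400 / 165 = 8.485 mg/L
k = ln2 / t½ = 0.693147 / 13.0 = 0.05332 h⁻¹
Fraction remaining after one interval: r = e^(−kτ) = e^(−0.05332 × 14.5) = 0.4616
Before dose 6, 5 doses have been given (aged 1τ, 2τ, 3τ, 4τ, 5τ).
C_trough = C₀ × (r + r² + … + r^5) = C₀ × r(1−r^5)/(1−r)
        = 8.485 × 0.4616 × (1 − 0.02096) / (1 − 0.4616) = 7.122 mg/L

7.1 mg/L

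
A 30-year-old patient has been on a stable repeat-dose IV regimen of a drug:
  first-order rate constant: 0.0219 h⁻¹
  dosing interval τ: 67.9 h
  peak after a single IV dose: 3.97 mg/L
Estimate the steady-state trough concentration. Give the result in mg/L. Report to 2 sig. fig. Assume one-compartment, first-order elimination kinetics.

e^(−kτ) = e^(−0.02190 × 67.9) = 0.2260
Accumulation ratio R = 1 / (1 − e^(−kτ)) = 1 / (1 − 0.2260) = 1.292
Steady-state trough = C₀ × R × e^(−kτ) = 3.97 × 1.292 × 0.2260 = 1.159 mg/L

1.2 mg/L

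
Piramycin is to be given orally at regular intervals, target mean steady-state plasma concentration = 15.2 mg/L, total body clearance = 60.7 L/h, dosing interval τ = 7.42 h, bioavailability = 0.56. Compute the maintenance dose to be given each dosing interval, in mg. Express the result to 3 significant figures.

At steady state, F × (Dose/τ) = Css × CL.
Dose = Css × CL × τ / F = 15.2 × 60.70 × 7.42 / 0.56 = 12220 mg

12200 mg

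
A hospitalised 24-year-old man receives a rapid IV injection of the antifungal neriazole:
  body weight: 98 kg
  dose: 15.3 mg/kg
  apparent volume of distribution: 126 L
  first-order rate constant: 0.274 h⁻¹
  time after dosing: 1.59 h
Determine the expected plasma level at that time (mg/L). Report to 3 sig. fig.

7.70 mg/L

Total dose = 15.3 × 98 = 1499 mg
C₀ = Dose / Vd = 1499 / 126 = 11.90 mg/L
C = C₀ · e^(−k·t) = 11.90 × e^(−0.2740 × 1.59)
  = 11.90 × 0.6468 = 7.697 mg/L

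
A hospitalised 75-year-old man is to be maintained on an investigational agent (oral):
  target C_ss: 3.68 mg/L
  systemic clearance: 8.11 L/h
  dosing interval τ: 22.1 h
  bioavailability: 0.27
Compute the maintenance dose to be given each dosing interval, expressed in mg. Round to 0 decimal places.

2443 mg

At steady state, F × (Dose/τ) = Css × CL.
Dose = Css × CL × τ / F = 3.68 × 8.110 × 22.1 / 0.27 = 2443 mg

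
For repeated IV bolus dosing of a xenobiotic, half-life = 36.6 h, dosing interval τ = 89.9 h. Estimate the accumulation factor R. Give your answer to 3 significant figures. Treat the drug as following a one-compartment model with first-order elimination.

1.22

k = ln2 / t½ = 0.693147 / 36.6 = 0.01894 h⁻¹
e^(−kτ) = e^(−0.01894 × 89.9) = 0.1822
Accumulation ratio R = 1 / (1 − e^(−kτ)) = 1 / (1 − 0.1822) = 1.223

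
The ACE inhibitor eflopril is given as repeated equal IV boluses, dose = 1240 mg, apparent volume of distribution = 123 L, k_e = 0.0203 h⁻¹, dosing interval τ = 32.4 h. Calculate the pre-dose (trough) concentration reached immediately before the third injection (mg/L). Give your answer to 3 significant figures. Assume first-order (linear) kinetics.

7.93 mg/L

C₀ per dose = Dose / Vd = 1240 / 123 = 10.08 mg/L
Fraction remaining after one interval: r = e^(−kτ) = e^(−0.02030 × 32.4) = 0.5180
Before dose 3, 2 doses have been given (aged 1τ, 2τ).
C_trough = C₀ × (r + r²) = 10.08 × (0.5180 + 0.2683) = 7.926 mg/L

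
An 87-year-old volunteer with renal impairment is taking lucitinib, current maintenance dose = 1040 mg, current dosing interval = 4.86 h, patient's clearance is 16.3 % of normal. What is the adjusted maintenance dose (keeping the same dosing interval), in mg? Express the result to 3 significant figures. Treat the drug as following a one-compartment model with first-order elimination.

To keep the same average steady-state level, dosing rate must scale with clearance.
CL ratio = 16.3 / 100 = 0.1630
New dose (same interval) = 1040 × 0.1630 = 169.5 mg

170 mg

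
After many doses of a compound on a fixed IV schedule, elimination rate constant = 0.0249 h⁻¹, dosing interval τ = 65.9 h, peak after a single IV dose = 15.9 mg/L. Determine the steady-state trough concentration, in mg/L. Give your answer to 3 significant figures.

e^(−kτ) = e^(−0.02490 × 65.9) = 0.1938
Accumulation ratio R = 1 / (1 − e^(−kτ)) = 1 / (1 − 0.1938) = 1.240
Steady-state trough = C₀ × R × e^(−kτ) = 15.9 × 1.240 × 0.1938 = 3.821 mg/L

3.82 mg/L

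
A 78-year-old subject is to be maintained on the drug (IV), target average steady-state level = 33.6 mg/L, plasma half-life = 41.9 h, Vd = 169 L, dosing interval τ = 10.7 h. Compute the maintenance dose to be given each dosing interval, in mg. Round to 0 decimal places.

1005 mg

k = ln2 / t½ = 0.693147 / 41.9 = 0.01654 h⁻¹
CL = k × Vd = 0.01654 × 169 = 2.795 L/h
At steady state, Dose/τ = Css × CL.
Dose = Css × CL × τ = 33.6 × 2.795 × 10.7 = 1005 mg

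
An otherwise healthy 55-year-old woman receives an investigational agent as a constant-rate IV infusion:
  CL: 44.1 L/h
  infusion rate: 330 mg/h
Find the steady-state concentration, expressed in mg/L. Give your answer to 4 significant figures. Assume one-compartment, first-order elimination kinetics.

7.483 mg/L

At steady state Css = R₀ / CL = 330 / 44.10 = 7.483 mg/L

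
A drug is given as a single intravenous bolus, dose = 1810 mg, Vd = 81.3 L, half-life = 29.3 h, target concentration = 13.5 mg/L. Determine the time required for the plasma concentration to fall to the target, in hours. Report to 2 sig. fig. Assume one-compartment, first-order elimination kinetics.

C₀ = Dose / Vd = 1810 / 81.3 = 22.26 mg/L
k = ln2 / t½ = 0.693147 / 29.3 = 0.02366 h⁻¹
t = ln(C₀ / C) / k = ln(22.26 / 13.5) / 0.02366
  = ln(1.649) / 0.02366 = 0.5002 / 0.02366 = 21.14 h

21 h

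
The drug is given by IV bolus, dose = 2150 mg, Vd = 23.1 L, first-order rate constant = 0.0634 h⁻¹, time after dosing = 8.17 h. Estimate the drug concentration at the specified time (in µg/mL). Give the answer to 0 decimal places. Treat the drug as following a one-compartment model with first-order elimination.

55 µg/mL

C₀ = Dose / Vd = 2150 / 23.1 = 93.07 mg/L
C = C₀ · e^(−k·t) = 93.07 × e^(−0.06340 × 8.17)
  = 93.07 × 0.5957 = 55.44 mg/L
(55.44 mg/L = 55.44 µg/mL)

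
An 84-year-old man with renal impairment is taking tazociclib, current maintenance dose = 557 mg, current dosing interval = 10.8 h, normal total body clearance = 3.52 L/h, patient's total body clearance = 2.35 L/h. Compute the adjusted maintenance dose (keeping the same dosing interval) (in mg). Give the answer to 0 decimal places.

372 mg

To keep the same average steady-state level, dosing rate must scale with clearance.
CL ratio = 2.35 / 3.52 = 0.6676
New dose (same interval) = 557 × 0.6676 = 371.9 mg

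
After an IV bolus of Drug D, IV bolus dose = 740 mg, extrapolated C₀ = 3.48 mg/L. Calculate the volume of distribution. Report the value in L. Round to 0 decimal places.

213 L

Vd = Dose / C₀ = 740.0 / 3.48 = 212.6 L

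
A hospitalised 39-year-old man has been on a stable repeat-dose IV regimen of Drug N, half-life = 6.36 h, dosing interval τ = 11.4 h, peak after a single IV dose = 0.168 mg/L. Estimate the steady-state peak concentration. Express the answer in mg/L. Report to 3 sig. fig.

0.236 mg/L

k = ln2 / t½ = 0.693147 / 6.36 = 0.1090 h⁻¹
e^(−kτ) = e^(−0.1090 × 11.4) = 0.2886
Accumulation ratio R = 1 / (1 − e^(−kτ)) = 1 / (1 − 0.2886) = 1.406
Steady-state peak = C₀ × R = 0.168 × 1.406 = 0.2362 mg/L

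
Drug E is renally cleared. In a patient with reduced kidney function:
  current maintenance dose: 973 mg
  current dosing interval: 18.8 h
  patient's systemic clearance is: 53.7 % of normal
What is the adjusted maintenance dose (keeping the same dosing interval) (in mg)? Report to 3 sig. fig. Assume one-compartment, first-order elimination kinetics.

523 mg

To keep the same average steady-state level, dosing rate must scale with clearance.
CL ratio = 53.7 / 100 = 0.5370
New dose (same interval) = 973 × 0.5370 = 522.5 mg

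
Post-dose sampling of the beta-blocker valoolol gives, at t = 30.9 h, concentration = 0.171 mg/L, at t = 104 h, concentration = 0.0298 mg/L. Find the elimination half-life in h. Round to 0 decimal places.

29 h

k = ln(C₁/C₂) / (t₂ − t₁) = ln(0.171/0.0298) / (104 − 30.9)
  = 1.747 / 73.10 = 0.02390 h⁻¹
t½ = ln2 / k = 0.693147 / 0.02390 = 29.00 h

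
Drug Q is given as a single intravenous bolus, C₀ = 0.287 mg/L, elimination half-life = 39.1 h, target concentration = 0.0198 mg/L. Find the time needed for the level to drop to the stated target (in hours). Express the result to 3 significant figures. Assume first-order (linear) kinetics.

k = ln2 / t½ = 0.693147 / 39.1 = 0.01773 h⁻¹
t = ln(C₀ / C) / k = ln(0.2870 / 0.0198) / 0.01773
  = ln(14.49) / 0.01773 = 2.673 / 0.01773 = 150.8 h

151 h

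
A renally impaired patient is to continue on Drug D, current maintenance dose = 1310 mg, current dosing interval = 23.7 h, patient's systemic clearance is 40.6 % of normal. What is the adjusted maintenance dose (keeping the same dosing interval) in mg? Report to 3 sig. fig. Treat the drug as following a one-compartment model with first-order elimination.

To keep the same average steady-state level, dosing rate must scale with clearance.
CL ratio = 40.6 / 100 = 0.4060
New dose (same interval) = 1310 × 0.4060 = 531.9 mg

532 mg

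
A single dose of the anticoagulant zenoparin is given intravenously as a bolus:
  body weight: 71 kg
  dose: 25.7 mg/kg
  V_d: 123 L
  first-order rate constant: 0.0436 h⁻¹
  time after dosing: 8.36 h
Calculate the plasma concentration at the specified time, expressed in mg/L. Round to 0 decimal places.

Total dose = 25.7 × 71 = 1825 mg
C₀ = Dose / Vd = 1825 / 123 = 14.84 mg/L
C = C₀ · e^(−k·t) = 14.84 × e^(−0.04360 × 8.36)
  = 14.84 × 0.6945 = 10.31 mg/L

10 mg/L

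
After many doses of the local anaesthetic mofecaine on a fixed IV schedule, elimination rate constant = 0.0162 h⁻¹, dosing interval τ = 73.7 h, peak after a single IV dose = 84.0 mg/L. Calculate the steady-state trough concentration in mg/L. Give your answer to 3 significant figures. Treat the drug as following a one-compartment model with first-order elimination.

36.5 mg/L

e^(−kτ) = e^(−0.01620 × 73.7) = 0.3030
Accumulation ratio R = 1 / (1 − e^(−kτ)) = 1 / (1 − 0.3030) = 1.435
Steady-state trough = C₀ × R × e^(−kτ) = 84.0 × 1.435 × 0.3030 = 36.52 mg/L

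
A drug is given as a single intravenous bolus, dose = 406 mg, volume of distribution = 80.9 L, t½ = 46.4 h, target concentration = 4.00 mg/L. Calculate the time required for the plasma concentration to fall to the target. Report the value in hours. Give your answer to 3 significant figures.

C₀ = Dose / Vd = 406.0 / 80.9 = 5.019 mg/L
k = ln2 / t½ = 0.693147 / 46.4 = 0.01494 h⁻¹
t = ln(C₀ / C) / k = ln(5.019 / 4.00) / 0.01494
  = ln(1.255) / 0.01494 = 0.2271 / 0.01494 = 15.20 h

15.2 h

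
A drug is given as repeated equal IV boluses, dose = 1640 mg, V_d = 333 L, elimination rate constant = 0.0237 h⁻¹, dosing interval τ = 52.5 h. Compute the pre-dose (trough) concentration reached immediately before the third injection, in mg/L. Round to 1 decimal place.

1.8 mg/L

C₀ per dose = Dose / Vd = 1640 / 333 = 4.925 mg/L
Fraction remaining after one interval: r = e^(−kτ) = e^(−0.02370 × 52.5) = 0.2882
Before dose 3, 2 doses have been given (aged 1τ, 2τ).
C_trough = C₀ × (r + r²) = 4.925 × (0.2882 + 0.08306) = 1.828 mg/L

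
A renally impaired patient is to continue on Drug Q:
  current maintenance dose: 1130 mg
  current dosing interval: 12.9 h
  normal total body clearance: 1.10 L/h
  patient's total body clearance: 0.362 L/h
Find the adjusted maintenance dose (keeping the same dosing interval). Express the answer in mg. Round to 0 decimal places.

To keep the same average steady-state level, dosing rate must scale with clearance.
CL ratio = 0.362 / 1.10 = 0.3291
New dose (same interval) = 1130 × 0.3291 = 371.9 mg

372 mg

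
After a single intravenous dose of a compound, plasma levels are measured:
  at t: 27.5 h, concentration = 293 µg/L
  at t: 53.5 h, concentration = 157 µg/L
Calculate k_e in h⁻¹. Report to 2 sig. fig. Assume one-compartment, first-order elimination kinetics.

k = ln(C₁/C₂) / (t₂ − t₁) = ln(293/157) / (53.5 − 27.5)
  = 0.6239 / 26.00 = 0.02400 h⁻¹

0.024 h⁻¹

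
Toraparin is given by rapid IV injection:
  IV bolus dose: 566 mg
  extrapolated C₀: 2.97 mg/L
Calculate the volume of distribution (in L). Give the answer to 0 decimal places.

191 L

Vd = Dose / C₀ = 566.0 / 2.97 = 190.6 L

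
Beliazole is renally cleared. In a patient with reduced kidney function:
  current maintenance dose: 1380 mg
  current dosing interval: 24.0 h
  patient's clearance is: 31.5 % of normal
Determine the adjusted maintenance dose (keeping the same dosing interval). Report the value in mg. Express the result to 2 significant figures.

430 mg

To keep the same average steady-state level, dosing rate must scale with clearance.
CL ratio = 31.5 / 100 = 0.3150
New dose (same interval) = 1380 × 0.3150 = 434.7 mg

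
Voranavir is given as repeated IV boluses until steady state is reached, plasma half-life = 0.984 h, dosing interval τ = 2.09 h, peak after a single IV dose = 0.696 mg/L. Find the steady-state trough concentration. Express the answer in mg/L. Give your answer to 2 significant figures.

0.21 mg/L

k = ln2 / t½ = 0.693147 / 0.984 = 0.7044 h⁻¹
e^(−kτ) = e^(−0.7044 × 2.09) = 0.2294
Accumulation ratio R = 1 / (1 − e^(−kτ)) = 1 / (1 − 0.2294) = 1.298
Steady-state trough = C₀ × R × e^(−kτ) = 0.696 × 1.298 × 0.2294 = 0.2072 mg/L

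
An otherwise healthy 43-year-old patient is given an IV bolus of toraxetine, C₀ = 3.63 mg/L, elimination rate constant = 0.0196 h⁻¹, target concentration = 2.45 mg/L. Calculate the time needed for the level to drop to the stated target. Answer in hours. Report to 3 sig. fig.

20.1 h

t = ln(C₀ / C) / k = ln(3.630 / 2.45) / 0.01960
  = ln(1.482) / 0.01960 = 0.3934 / 0.01960 = 20.07 h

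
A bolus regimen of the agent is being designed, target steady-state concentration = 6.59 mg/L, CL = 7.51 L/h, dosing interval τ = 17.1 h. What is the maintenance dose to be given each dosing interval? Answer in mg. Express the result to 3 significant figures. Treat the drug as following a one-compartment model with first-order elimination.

846 mg

At steady state, Dose/τ = Css × CL.
Dose = Css × CL × τ = 6.59 × 7.510 × 17.1 = 846.3 mg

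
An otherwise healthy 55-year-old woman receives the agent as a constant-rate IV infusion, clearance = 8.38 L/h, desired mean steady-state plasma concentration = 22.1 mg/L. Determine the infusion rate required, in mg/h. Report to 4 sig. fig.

At steady state, infusion rate R₀ = Css × CL = 22.1 × 8.380 = 185.2 mg/h

185.2 mg/h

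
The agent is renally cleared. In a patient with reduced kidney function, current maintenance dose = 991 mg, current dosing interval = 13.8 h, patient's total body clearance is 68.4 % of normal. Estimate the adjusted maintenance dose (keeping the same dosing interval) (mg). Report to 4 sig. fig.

To keep the same average steady-state level, dosing rate must scale with clearance.
CL ratio = 68.4 / 100 = 0.6840
New dose (same interval) = 991 × 0.6840 = 677.8 mg

677.8 mg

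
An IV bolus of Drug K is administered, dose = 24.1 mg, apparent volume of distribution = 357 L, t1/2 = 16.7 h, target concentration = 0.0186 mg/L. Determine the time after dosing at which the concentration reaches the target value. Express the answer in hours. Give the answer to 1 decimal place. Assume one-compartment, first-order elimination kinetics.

C₀ = Dose / Vd = 24.10 / 357 = 0.06751 mg/L
k = ln2 / t½ = 0.693147 / 16.7 = 0.04151 h⁻¹
t = ln(C₀ / C) / k = ln(0.06751 / 0.0186) / 0.04151
  = ln(3.630) / 0.04151 = 1.289 / 0.04151 = 31.05 h

31.1 h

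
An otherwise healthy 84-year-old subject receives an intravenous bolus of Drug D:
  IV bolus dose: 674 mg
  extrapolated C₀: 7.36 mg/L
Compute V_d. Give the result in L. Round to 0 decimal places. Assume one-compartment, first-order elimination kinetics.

Vd = Dose / C₀ = 674.0 / 7.36 = 91.58 L

92 L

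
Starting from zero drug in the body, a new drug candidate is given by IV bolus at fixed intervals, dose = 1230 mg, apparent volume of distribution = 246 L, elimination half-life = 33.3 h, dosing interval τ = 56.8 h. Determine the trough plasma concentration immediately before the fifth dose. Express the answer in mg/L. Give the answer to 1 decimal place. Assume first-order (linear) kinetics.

2.2 mg/L

C₀ per dose = Dose / Vd = 1230 / 246 = 5.000 mg/L
k = ln2 / t½ = 0.693147 / 33.3 = 0.02082 h⁻¹
Fraction remaining after one interval: r = e^(−kτ) = e^(−0.02082 × 56.8) = 0.3065
Before dose 5, 4 doses have been given (aged 1τ, 2τ, 3τ, 4τ).
C_trough = C₀ × (r + r² + … + r^4) = C₀ × r(1−r^4)/(1−r)
        = 5.000 × 0.3065 × (1 − 0.008825) / (1 − 0.3065) = 2.190 mg/L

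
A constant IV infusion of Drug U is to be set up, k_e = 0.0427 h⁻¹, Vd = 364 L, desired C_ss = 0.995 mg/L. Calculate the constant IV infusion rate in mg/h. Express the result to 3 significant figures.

CL = k × Vd = 0.04270 × 364 = 15.54 L/h
At steady state, infusion rate R₀ = Css × CL = 0.995 × 15.54 = 15.46 mg/h

15.5 mg/h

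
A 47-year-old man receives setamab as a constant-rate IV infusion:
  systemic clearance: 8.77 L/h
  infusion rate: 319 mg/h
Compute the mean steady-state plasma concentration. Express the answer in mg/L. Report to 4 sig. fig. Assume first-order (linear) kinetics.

36.37 mg/L

At steady state Css = R₀ / CL = 319 / 8.770 = 36.37 mg/L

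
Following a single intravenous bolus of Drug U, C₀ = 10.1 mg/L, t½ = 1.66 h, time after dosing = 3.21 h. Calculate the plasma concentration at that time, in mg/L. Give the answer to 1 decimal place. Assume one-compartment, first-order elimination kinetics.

2.6 mg/L

k = ln2 / t½ = 0.693147 / 1.66 = 0.4176 h⁻¹
C = C₀ · e^(−k·t) = 10.10 × e^(−0.4176 × 3.21)
  = 10.10 × 0.2617 = 2.643 mg/L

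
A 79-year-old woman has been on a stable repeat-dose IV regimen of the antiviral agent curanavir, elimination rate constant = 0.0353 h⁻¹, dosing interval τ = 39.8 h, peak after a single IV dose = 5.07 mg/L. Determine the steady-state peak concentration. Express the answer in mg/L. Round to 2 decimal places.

6.72 mg/L

e^(−kτ) = e^(−0.03530 × 39.8) = 0.2454
Accumulation ratio R = 1 / (1 − e^(−kτ)) = 1 / (1 − 0.2454) = 1.325
Steady-state peak = C₀ × R = 5.07 × 1.325 = 6.718 mg/L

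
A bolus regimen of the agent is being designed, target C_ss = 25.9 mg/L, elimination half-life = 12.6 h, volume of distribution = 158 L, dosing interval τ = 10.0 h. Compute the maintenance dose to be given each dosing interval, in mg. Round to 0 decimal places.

k = ln2 / t½ = 0.693147 / 12.6 = 0.05501 h⁻¹
CL = k × Vd = 0.05501 × 158 = 8.692 L/h
At steady state, Dose/τ = Css × CL.
Dose = Css × CL × τ = 25.9 × 8.692 × 10.0 = 2251 mg

2251 mg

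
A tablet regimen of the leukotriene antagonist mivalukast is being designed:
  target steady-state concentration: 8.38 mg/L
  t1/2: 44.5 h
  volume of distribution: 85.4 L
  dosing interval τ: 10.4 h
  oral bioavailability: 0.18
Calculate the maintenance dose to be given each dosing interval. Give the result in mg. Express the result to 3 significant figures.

644 mg

k = ln2 / t½ = 0.693147 / 44.5 = 0.01558 h⁻¹
CL = k × Vd = 0.01558 × 85.4 = 1.331 L/h
At steady state, F × (Dose/τ) = Css × CL.
Dose = Css × CL × τ / F = 8.38 × 1.331 × 10.4 / 0.18 = 644.4 mg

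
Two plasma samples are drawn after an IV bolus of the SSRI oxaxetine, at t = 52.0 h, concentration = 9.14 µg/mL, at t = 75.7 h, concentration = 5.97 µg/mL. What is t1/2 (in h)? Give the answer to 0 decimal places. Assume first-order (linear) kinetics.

39 h

k = ln(C₁/C₂) / (t₂ − t₁) = ln(9.14/5.97) / (75.7 − 52.0)
  = 0.4259 / 23.70 = 0.01797 h⁻¹
t½ = ln2 / k = 0.693147 / 0.01797 = 38.57 h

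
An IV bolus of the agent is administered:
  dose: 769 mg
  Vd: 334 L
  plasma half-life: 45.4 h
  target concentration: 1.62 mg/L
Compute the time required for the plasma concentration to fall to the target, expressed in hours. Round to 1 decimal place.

23.0 h

C₀ = Dose / Vd = 769.0 / 334 = 2.302 mg/L
k = ln2 / t½ = 0.693147 / 45.4 = 0.01527 h⁻¹
t = ln(C₀ / C) / k = ln(2.302 / 1.62) / 0.01527
  = ln(1.421) / 0.01527 = 0.3514 / 0.01527 = 23.01 h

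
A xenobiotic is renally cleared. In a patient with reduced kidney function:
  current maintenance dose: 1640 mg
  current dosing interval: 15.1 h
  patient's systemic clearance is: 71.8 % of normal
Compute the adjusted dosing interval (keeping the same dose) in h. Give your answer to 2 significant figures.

To keep the same average steady-state level, dosing rate must scale with clearance.
CL ratio = 71.8 / 100 = 0.7180
New interval (same dose) = 15.1 / 0.7180 = 21.03 h

21 h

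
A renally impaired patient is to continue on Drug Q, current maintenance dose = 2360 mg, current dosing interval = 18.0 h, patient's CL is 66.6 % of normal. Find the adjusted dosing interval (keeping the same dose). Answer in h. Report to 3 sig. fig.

To keep the same average steady-state level, dosing rate must scale with clearance.
CL ratio = 66.6 / 100 = 0.6660
New interval (same dose) = 18.0 / 0.6660 = 27.03 h

27.0 h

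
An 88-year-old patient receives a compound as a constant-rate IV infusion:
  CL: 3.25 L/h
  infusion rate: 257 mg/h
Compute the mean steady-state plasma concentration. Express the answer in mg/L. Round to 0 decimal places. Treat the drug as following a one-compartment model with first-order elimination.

At steady state Css = R₀ / CL = 257 / 3.250 = 79.08 mg/L

79 mg/L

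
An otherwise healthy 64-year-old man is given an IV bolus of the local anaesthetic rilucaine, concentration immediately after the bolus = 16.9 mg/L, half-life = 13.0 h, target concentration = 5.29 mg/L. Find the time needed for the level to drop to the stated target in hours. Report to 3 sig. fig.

21.8 h

k = ln2 / t½ = 0.693147 / 13.0 = 0.05332 h⁻¹
t = ln(C₀ / C) / k = ln(16.90 / 5.29) / 0.05332
  = ln(3.195) / 0.05332 = 1.162 / 0.05332 = 21.79 h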